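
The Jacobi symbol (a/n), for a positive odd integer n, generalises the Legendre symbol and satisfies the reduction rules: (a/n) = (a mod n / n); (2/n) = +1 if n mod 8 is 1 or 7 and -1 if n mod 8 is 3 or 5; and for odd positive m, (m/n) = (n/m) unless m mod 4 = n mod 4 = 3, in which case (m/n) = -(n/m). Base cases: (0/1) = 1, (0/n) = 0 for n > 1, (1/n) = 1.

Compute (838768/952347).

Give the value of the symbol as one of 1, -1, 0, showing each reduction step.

-1

838768 = 2^4·52423; (2/952347) = -1 since 952347 mod 8 = 3, so (838768/952347) = (-1)^4·(52423/952347); sign now +1
reciprocity: (52423/952347) = -1·(952347/52423) since 52423 mod 4 = 3, 952347 mod 4 = 3; sign now -1
(952347/52423) = (8733/52423)   [reduce mod 52423]
reciprocity: (8733/52423) = +1·(52423/8733) since 8733 mod 4 = 1, 52423 mod 4 = 3; sign now -1
(52423/8733) = (25/8733)   [reduce mod 8733]
reciprocity: (25/8733) = +1·(8733/25) since 25 mod 4 = 1, 8733 mod 4 = 1; sign now -1
(8733/25) = (8/25)   [reduce mod 25]
8 = 2^3·1; (2/25) = +1 since 25 mod 8 = 1, so (8/25) = (+1)^3·(1/25); sign now -1
(1/25) = 1; final value = sign = -1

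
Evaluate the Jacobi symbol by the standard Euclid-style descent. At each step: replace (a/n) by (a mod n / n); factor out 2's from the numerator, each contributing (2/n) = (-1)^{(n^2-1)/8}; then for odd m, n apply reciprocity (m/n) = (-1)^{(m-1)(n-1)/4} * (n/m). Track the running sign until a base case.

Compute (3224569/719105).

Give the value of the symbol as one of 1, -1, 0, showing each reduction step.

(3224569/719105) = (348149/719105)   [reduce mod 719105]
reciprocity: (348149/719105) = +1·(719105/348149) since 348149 mod 4 = 1, 719105 mod 4 = 1; sign now +1
(719105/348149) = (22807/348149)   [reduce mod 348149]
reciprocity: (22807/348149) = +1·(348149/22807) since 22807 mod 4 = 3, 348149 mod 4 = 1; sign now +1
(348149/22807) = (6044/22807)   [reduce mod 22807]
6044 = 2^2·1511; (2/22807) = +1 since 22807 mod 8 = 7, so (6044/22807) = (+1)^2·(1511/22807); sign now +1
reciprocity: (1511/22807) = -1·(22807/1511) since 1511 mod 4 = 3, 22807 mod 4 = 3; sign now -1
(22807/1511) = (142/1511)   [reduce mod 1511]
142 = 2^1·71; (2/1511) = +1 since 1511 mod 8 = 7, so (142/1511) = (+1)^1·(71/1511); sign now -1
reciprocity: (71/1511) = -1·(1511/71) since 71 mod 4 = 3, 1511 mod 4 = 3; sign now +1
(1511/71) = (20/71)   [reduce mod 71]
20 = 2^2·5; (2/71) = +1 since 71 mod 8 = 7, so (20/71) = (+1)^2·(5/71); sign now +1
reciprocity: (5/71) = +1·(71/5) since 5 mod 4 = 1, 71 mod 4 = 3; sign now +1
(71/5) = (1/5)   [reduce mod 5]
(1/5) = 1; final value = sign = +1

1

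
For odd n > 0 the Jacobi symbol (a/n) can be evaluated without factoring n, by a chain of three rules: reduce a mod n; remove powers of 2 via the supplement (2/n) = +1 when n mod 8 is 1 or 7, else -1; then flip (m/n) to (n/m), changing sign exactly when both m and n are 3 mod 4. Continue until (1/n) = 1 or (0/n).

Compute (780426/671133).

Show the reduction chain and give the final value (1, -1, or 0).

0

(780426/671133) = (109293/671133)   [reduce mod 671133]
reciprocity: (109293/671133) = +1·(671133/109293) since 109293 mod 4 = 1, 671133 mod 4 = 1; sign now +1
(671133/109293) = (15375/109293)   [reduce mod 109293]
reciprocity: (15375/109293) = +1·(109293/15375) since 15375 mod 4 = 3, 109293 mod 4 = 1; sign now +1
(109293/15375) = (1668/15375)   [reduce mod 15375]
1668 = 2^2·417; (2/15375) = +1 since 15375 mod 8 = 7, so (1668/15375) = (+1)^2·(417/15375); sign now +1
reciprocity: (417/15375) = +1·(15375/417) since 417 mod 4 = 1, 15375 mod 4 = 3; sign now +1
(15375/417) = (363/417)   [reduce mod 417]
reciprocity: (363/417) = +1·(417/363) since 363 mod 4 = 3, 417 mod 4 = 1; sign now +1
(417/363) = (54/363)   [reduce mod 363]
54 = 2^1·27; (2/363) = -1 since 363 mod 8 = 3, so (54/363) = (-1)^1·(27/363); sign now -1
reciprocity: (27/363) = -1·(363/27) since 27 mod 4 = 3, 363 mod 4 = 3; sign now +1
(363/27) = (12/27)   [reduce mod 27]
12 = 2^2·3; (2/27) = -1 since 27 mod 8 = 3, so (12/27) = (-1)^2·(3/27); sign now +1
reciprocity: (3/27) = -1·(27/3) since 3 mod 4 = 3, 27 mod 4 = 3; sign now -1
(27/3) = (0/3)   [reduce mod 3]
(0/3) = 0   [gcd(a, n) > 1]; final value = 0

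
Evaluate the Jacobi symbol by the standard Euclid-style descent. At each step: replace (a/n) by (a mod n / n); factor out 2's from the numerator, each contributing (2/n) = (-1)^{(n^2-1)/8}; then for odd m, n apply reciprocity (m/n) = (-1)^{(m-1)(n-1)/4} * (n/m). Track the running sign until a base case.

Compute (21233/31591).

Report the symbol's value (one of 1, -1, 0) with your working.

reciprocity: (21233/31591) = +1·(31591/21233) since 21233 mod 4 = 1, 31591 mod 4 = 3; sign now +1
(31591/21233) = (10358/21233)   [reduce mod 21233]
10358 = 2^1·5179; (2/21233) = +1 since 21233 mod 8 = 1, so (10358/21233) = (+1)^1·(5179/21233); sign now +1
reciprocity: (5179/21233) = +1·(21233/5179) since 5179 mod 4 = 3, 21233 mod 4 = 1; sign now +1
(21233/5179) = (517/5179)   [reduce mod 5179]
reciprocity: (517/5179) = +1·(5179/517) since 517 mod 4 = 1, 5179 mod 4 = 3; sign now +1
(5179/517) = (9/517)   [reduce mod 517]
reciprocity: (9/517) = +1·(517/9) since 9 mod 4 = 1, 517 mod 4 = 1; sign now +1
(517/9) = (4/9)   [reduce mod 9]
4 = 2^2·1; (2/9) = +1 since 9 mod 8 = 1, so (4/9) = (+1)^2·(1/9); sign now +1
(1/9) = 1; final value = sign = +1

1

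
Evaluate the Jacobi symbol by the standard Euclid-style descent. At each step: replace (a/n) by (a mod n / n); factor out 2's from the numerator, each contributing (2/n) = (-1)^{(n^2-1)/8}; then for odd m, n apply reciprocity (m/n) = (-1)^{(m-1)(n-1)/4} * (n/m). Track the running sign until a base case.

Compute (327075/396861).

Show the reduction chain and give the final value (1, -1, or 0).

reciprocity: (327075/396861) = +1·(396861/327075) since 327075 mod 4 = 3, 396861 mod 4 = 1; sign now +1
(396861/327075) = (69786/327075)   [reduce mod 327075]
69786 = 2^1·34893; (2/327075) = -1 since 327075 mod 8 = 3, so (69786/327075) = (-1)^1·(34893/327075); sign now -1
reciprocity: (34893/327075) = +1·(327075/34893) since 34893 mod 4 = 1, 327075 mod 4 = 3; sign now -1
(327075/34893) = (13038/34893)   [reduce mod 34893]
13038 = 2^1·6519; (2/34893) = -1 since 34893 mod 8 = 5, so (13038/34893) = (-1)^1·(6519/34893); sign now +1
reciprocity: (6519/34893) = +1·(34893/6519) since 6519 mod 4 = 3, 34893 mod 4 = 1; sign now +1
(34893/6519) = (2298/6519)   [reduce mod 6519]
2298 = 2^1·1149; (2/6519) = +1 since 6519 mod 8 = 7, so (2298/6519) = (+1)^1·(1149/6519); sign now +1
reciprocity: (1149/6519) = +1·(6519/1149) since 1149 mod 4 = 1, 6519 mod 4 = 3; sign now +1
(6519/1149) = (774/1149)   [reduce mod 1149]
774 = 2^1·387; (2/1149) = -1 since 1149 mod 8 = 5, so (774/1149) = (-1)^1·(387/1149); sign now -1
reciprocity: (387/1149) = +1·(1149/387) since 387 mod 4 = 3, 1149 mod 4 = 1; sign now -1
(1149/387) = (375/387)   [reduce mod 387]
reciprocity: (375/387) = -1·(387/375) since 375 mod 4 = 3, 387 mod 4 = 3; sign now +1
(387/375) = (12/375)   [reduce mod 375]
12 = 2^2·3; (2/375) = +1 since 375 mod 8 = 7, so (12/375) = (+1)^2·(3/375); sign now +1
reciprocity: (3/375) = -1·(375/3) since 3 mod 4 = 3, 375 mod 4 = 3; sign now -1
(375/3) = (0/3)   [reduce mod 3]
(0/3) = 0   [gcd(a, n) > 1]; final value = 0

0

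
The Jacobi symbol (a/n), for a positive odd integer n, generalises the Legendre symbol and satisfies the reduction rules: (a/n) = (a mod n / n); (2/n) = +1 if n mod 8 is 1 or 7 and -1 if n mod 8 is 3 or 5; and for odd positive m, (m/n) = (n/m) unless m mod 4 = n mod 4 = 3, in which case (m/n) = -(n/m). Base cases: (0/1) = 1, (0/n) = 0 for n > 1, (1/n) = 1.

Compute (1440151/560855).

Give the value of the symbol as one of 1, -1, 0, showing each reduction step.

(1440151/560855) = (318441/560855)   [reduce mod 560855]
reciprocity: (318441/560855) = +1·(560855/318441) since 318441 mod 4 = 1, 560855 mod 4 = 3; sign now +1
(560855/318441) = (242414/318441)   [reduce mod 318441]
242414 = 2^1·121207; (2/318441) = +1 since 318441 mod 8 = 1, so (242414/318441) = (+1)^1·(121207/318441); sign now +1
reciprocity: (121207/318441) = +1·(318441/121207) since 121207 mod 4 = 3, 318441 mod 4 = 1; sign now +1
(318441/121207) = (76027/121207)   [reduce mod 121207]
reciprocity: (76027/121207) = -1·(121207/76027) since 76027 mod 4 = 3, 121207 mod 4 = 3; sign now -1
(121207/76027) = (45180/76027)   [reduce mod 76027]
45180 = 2^2·11295; (2/76027) = -1 since 76027 mod 8 = 3, so (45180/76027) = (-1)^2·(11295/76027); sign now -1
reciprocity: (11295/76027) = -1·(76027/11295) since 11295 mod 4 = 3, 76027 mod 4 = 3; sign now +1
(76027/11295) = (8257/11295)   [reduce mod 11295]
reciprocity: (8257/11295) = +1·(11295/8257) since 8257 mod 4 = 1, 11295 mod 4 = 3; sign now +1
(11295/8257) = (3038/8257)   [reduce mod 8257]
3038 = 2^1·1519; (2/8257) = +1 since 8257 mod 8 = 1, so (3038/8257) = (+1)^1·(1519/8257); sign now +1
reciprocity: (1519/8257) = +1·(8257/1519) since 1519 mod 4 = 3, 8257 mod 4 = 1; sign now +1
(8257/1519) = (662/1519)   [reduce mod 1519]
662 = 2^1·331; (2/1519) = +1 since 1519 mod 8 = 7, so (662/1519) = (+1)^1·(331/1519); sign now +1
reciprocity: (331/1519) = -1·(1519/331) since 331 mod 4 = 3, 1519 mod 4 = 3; sign now -1
(1519/331) = (195/331)   [reduce mod 331]
reciprocity: (195/331) = -1·(331/195) since 195 mod 4 = 3, 331 mod 4 = 3; sign now +1
(331/195) = (136/195)   [reduce mod 195]
136 = 2^3·17; (2/195) = -1 since 195 mod 8 = 3, so (136/195) = (-1)^3·(17/195); sign now -1
reciprocity: (17/195) = +1·(195/17) since 17 mod 4 = 1, 195 mod 4 = 3; sign now -1
(195/17) = (8/17)   [reduce mod 17]
8 = 2^3·1; (2/17) = +1 since 17 mod 8 = 1, so (8/17) = (+1)^3·(1/17); sign now -1
(1/17) = 1; final value = sign = -1

-1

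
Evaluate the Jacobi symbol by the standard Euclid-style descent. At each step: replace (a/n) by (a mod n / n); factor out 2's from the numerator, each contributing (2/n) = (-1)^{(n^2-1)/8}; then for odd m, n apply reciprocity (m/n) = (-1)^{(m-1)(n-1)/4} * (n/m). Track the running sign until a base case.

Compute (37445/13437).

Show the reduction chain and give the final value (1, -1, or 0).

-1

(37445/13437): 37445 mod 13437 = 10571, so (37445/13437) = (10571/13437)
flip (10571/13437) -> (13437/10571): both odd, 10571 mod 4 = 3, 13437 mod 4 = 1, so the flip contributes +1; sign now +1
(13437/10571): 13437 mod 10571 = 2866, so (13437/10571) = (2866/10571)
factor out 2^1: 2866 = 2^1·1433; with 10571 mod 8 = 3, (2/10571) = -1; sign now -1; continue with (1433/10571)
flip (1433/10571) -> (10571/1433): both odd, 1433 mod 4 = 1, 10571 mod 4 = 3, so the flip contributes +1; sign now -1
(10571/1433): 10571 mod 1433 = 540, so (10571/1433) = (540/1433)
factor out 2^2: 540 = 2^2·135; with 1433 mod 8 = 1, (2/1433) = +1; sign now -1; continue with (135/1433)
flip (135/1433) -> (1433/135): both odd, 135 mod 4 = 3, 1433 mod 4 = 1, so the flip contributes +1; sign now -1
(1433/135): 1433 mod 135 = 83, so (1433/135) = (83/135)
flip (83/135) -> (135/83): both odd, 83 mod 4 = 3, 135 mod 4 = 3, so the flip contributes -1; sign now +1
(135/83): 135 mod 83 = 52, so (135/83) = (52/83)
factor out 2^2: 52 = 2^2·13; with 83 mod 8 = 3, (2/83) = -1; sign now +1; continue with (13/83)
flip (13/83) -> (83/13): both odd, 13 mod 4 = 1, 83 mod 4 = 3, so the flip contributes +1; sign now +1
(83/13): 83 mod 13 = 5, so (83/13) = (5/13)
flip (5/13) -> (13/5): both odd, 5 mod 4 = 1, 13 mod 4 = 1, so the flip contributes +1; sign now +1
(13/5): 13 mod 5 = 3, so (13/5) = (3/5)
flip (3/5) -> (5/3): both odd, 3 mod 4 = 3, 5 mod 4 = 1, so the flip contributes +1; sign now +1
(5/3): 5 mod 3 = 2, so (5/3) = (2/3)
factor out 2^1: 2 = 2^1·1; with 3 mod 8 = 3, (2/3) = -1; sign now -1; continue with (1/3)
reached (1/3) = 1, so the symbol is -1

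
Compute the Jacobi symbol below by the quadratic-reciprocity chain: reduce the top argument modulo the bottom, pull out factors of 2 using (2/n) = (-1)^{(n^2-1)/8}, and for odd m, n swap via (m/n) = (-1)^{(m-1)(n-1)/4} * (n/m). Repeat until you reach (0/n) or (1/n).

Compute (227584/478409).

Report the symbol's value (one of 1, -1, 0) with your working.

227584 = 2^8·889; (2/478409) = +1 since 478409 mod 8 = 1, so (227584/478409) = (+1)^8·(889/478409); sign now +1
reciprocity: (889/478409) = +1·(478409/889) since 889 mod 4 = 1, 478409 mod 4 = 1; sign now +1
(478409/889) = (127/889)   [reduce mod 889]
reciprocity: (127/889) = +1·(889/127) since 127 mod 4 = 3, 889 mod 4 = 1; sign now +1
(889/127) = (0/127)   [reduce mod 127]
(0/127) = 0   [gcd(a, n) > 1]; final value = 0

0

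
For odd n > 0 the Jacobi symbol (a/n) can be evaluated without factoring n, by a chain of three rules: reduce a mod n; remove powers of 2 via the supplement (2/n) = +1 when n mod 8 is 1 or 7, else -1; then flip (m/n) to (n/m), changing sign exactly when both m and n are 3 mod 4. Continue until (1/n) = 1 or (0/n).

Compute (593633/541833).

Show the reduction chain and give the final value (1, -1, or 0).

(593633/541833): 593633 mod 541833 = 51800, so (593633/541833) = (51800/541833)
factor out 2^3: 51800 = 2^3·6475; with 541833 mod 8 = 1, (2/541833) = +1; sign now +1; continue with (6475/541833)
flip (6475/541833) -> (541833/6475): both odd, 6475 mod 4 = 3, 541833 mod 4 = 1, so the flip contributes +1; sign now +1
(541833/6475): 541833 mod 6475 = 4408, so (541833/6475) = (4408/6475)
factor out 2^3: 4408 = 2^3·551; with 6475 mod 8 = 3, (2/6475) = -1; sign now -1; continue with (551/6475)
flip (551/6475) -> (6475/551): both odd, 551 mod 4 = 3, 6475 mod 4 = 3, so the flip contributes -1; sign now +1
(6475/551): 6475 mod 551 = 414, so (6475/551) = (414/551)
factor out 2^1: 414 = 2^1·207; with 551 mod 8 = 7, (2/551) = +1; sign now +1; continue with (207/551)
flip (207/551) -> (551/207): both odd, 207 mod 4 = 3, 551 mod 4 = 3, so the flip contributes -1; sign now -1
(551/207): 551 mod 207 = 137, so (551/207) = (137/207)
flip (137/207) -> (207/137): both odd, 137 mod 4 = 1, 207 mod 4 = 3, so the flip contributes +1; sign now -1
(207/137): 207 mod 137 = 70, so (207/137) = (70/137)
factor out 2^1: 70 = 2^1·35; with 137 mod 8 = 1, (2/137) = +1; sign now -1; continue with (35/137)
flip (35/137) -> (137/35): both odd, 35 mod 4 = 3, 137 mod 4 = 1, so the flip contributes +1; sign now -1
(137/35): 137 mod 35 = 32, so (137/35) = (32/35)
factor out 2^5: 32 = 2^5·1; with 35 mod 8 = 3, (2/35) = -1; sign now +1; continue with (1/35)
reached (1/35) = 1, so the symbol is +1

1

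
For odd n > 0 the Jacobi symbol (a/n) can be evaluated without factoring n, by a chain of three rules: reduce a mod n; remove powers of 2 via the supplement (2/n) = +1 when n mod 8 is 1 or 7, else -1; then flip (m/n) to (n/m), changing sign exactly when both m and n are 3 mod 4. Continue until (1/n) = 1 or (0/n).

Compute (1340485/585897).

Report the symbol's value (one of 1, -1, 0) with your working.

-1

(1340485/585897): 1340485 mod 585897 = 168691, so (1340485/585897) = (168691/585897)
flip (168691/585897) -> (585897/168691): both odd, 168691 mod 4 = 3, 585897 mod 4 = 1, so the flip contributes +1; sign now +1
(585897/168691): 585897 mod 168691 = 79824, so (585897/168691) = (79824/168691)
factor out 2^4: 79824 = 2^4·4989; with 168691 mod 8 = 3, (2/168691) = -1; sign now +1; continue with (4989/168691)
flip (4989/168691) -> (168691/4989): both odd, 4989 mod 4 = 1, 168691 mod 4 = 3, so the flip contributes +1; sign now +1
(168691/4989): 168691 mod 4989 = 4054, so (168691/4989) = (4054/4989)
factor out 2^1: 4054 = 2^1·2027; with 4989 mod 8 = 5, (2/4989) = -1; sign now -1; continue with (2027/4989)
flip (2027/4989) -> (4989/2027): both odd, 2027 mod 4 = 3, 4989 mod 4 = 1, so the flip contributes +1; sign now -1
(4989/2027): 4989 mod 2027 = 935, so (4989/2027) = (935/2027)
flip (935/2027) -> (2027/935): both odd, 935 mod 4 = 3, 2027 mod 4 = 3, so the flip contributes -1; sign now +1
(2027/935): 2027 mod 935 = 157, so (2027/935) = (157/935)
flip (157/935) -> (935/157): both odd, 157 mod 4 = 1, 935 mod 4 = 3, so the flip contributes +1; sign now +1
(935/157): 935 mod 157 = 150, so (935/157) = (150/157)
factor out 2^1: 150 = 2^1·75; with 157 mod 8 = 5, (2/157) = -1; sign now -1; continue with (75/157)
flip (75/157) -> (157/75): both odd, 75 mod 4 = 3, 157 mod 4 = 1, so the flip contributes +1; sign now -1
(157/75): 157 mod 75 = 7, so (157/75) = (7/75)
flip (7/75) -> (75/7): both odd, 7 mod 4 = 3, 75 mod 4 = 3, so the flip contributes -1; sign now +1
(75/7): 75 mod 7 = 5, so (75/7) = (5/7)
flip (5/7) -> (7/5): both odd, 5 mod 4 = 1, 7 mod 4 = 3, so the flip contributes +1; sign now +1
(7/5): 7 mod 5 = 2, so (7/5) = (2/5)
factor out 2^1: 2 = 2^1·1; with 5 mod 8 = 5, (2/5) = -1; sign now -1; continue with (1/5)
reached (1/5) = 1, so the symbol is -1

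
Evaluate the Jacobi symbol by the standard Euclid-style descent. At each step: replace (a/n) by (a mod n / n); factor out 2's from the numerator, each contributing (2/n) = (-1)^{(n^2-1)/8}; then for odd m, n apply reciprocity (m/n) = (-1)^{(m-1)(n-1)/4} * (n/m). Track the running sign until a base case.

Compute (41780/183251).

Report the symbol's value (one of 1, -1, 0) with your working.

1

41780 = 2^2·10445; (2/183251) = -1 since 183251 mod 8 = 3, so (41780/183251) = (-1)^2·(10445/183251); sign now +1
reciprocity: (10445/183251) = +1·(183251/10445) since 10445 mod 4 = 1, 183251 mod 4 = 3; sign now +1
(183251/10445) = (5686/10445)   [reduce mod 10445]
5686 = 2^1·2843; (2/10445) = -1 since 10445 mod 8 = 5, so (5686/10445) = (-1)^1·(2843/10445); sign now -1
reciprocity: (2843/10445) = +1·(10445/2843) since 2843 mod 4 = 3, 10445 mod 4 = 1; sign now -1
(10445/2843) = (1916/2843)   [reduce mod 2843]
1916 = 2^2·479; (2/2843) = -1 since 2843 mod 8 = 3, so (1916/2843) = (-1)^2·(479/2843); sign now -1
reciprocity: (479/2843) = -1·(2843/479) since 479 mod 4 = 3, 2843 mod 4 = 3; sign now +1
(2843/479) = (448/479)   [reduce mod 479]
448 = 2^6·7; (2/479) = +1 since 479 mod 8 = 7, so (448/479) = (+1)^6·(7/479); sign now +1
reciprocity: (7/479) = -1·(479/7) since 7 mod 4 = 3, 479 mod 4 = 3; sign now -1
(479/7) = (3/7)   [reduce mod 7]
reciprocity: (3/7) = -1·(7/3) since 3 mod 4 = 3, 7 mod 4 = 3; sign now +1
(7/3) = (1/3)   [reduce mod 3]
(1/3) = 1; final value = sign = +1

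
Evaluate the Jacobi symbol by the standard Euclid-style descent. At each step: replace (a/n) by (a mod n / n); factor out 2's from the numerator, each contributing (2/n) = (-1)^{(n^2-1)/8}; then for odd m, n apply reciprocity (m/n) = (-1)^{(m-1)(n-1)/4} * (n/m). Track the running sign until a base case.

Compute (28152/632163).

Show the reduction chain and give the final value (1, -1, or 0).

0

factor out 2^3: 28152 = 2^3·3519; with 632163 mod 8 = 3, (2/632163) = -1; sign now -1; continue with (3519/632163)
flip (3519/632163) -> (632163/3519): both odd, 3519 mod 4 = 3, 632163 mod 4 = 3, so the flip contributes -1; sign now +1
(632163/3519): 632163 mod 3519 = 2262, so (632163/3519) = (2262/3519)
factor out 2^1: 2262 = 2^1·1131; with 3519 mod 8 = 7, (2/3519) = +1; sign now +1; continue with (1131/3519)
flip (1131/3519) -> (3519/1131): both odd, 1131 mod 4 = 3, 3519 mod 4 = 3, so the flip contributes -1; sign now -1
(3519/1131): 3519 mod 1131 = 126, so (3519/1131) = (126/1131)
factor out 2^1: 126 = 2^1·63; with 1131 mod 8 = 3, (2/1131) = -1; sign now +1; continue with (63/1131)
flip (63/1131) -> (1131/63): both odd, 63 mod 4 = 3, 1131 mod 4 = 3, so the flip contributes -1; sign now -1
(1131/63): 1131 mod 63 = 60, so (1131/63) = (60/63)
factor out 2^2: 60 = 2^2·15; with 63 mod 8 = 7, (2/63) = +1; sign now -1; continue with (15/63)
flip (15/63) -> (63/15): both odd, 15 mod 4 = 3, 63 mod 4 = 3, so the flip contributes -1; sign now +1
(63/15): 63 mod 15 = 3, so (63/15) = (3/15)
flip (3/15) -> (15/3): both odd, 3 mod 4 = 3, 15 mod 4 = 3, so the flip contributes -1; sign now -1
(15/3): 15 mod 3 = 0, so (15/3) = (0/3)
reached (0/3); gcd(a, n) > 1, so (0/3) = 0 and the symbol is 0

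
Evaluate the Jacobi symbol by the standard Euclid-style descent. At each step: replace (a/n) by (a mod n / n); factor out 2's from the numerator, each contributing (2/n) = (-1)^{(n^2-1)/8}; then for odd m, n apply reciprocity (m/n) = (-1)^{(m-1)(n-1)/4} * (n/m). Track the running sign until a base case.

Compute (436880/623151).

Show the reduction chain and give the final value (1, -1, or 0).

-1

436880 = 2^4·27305; (2/623151) = +1 since 623151 mod 8 = 7, so (436880/623151) = (+1)^4·(27305/623151); sign now +1
reciprocity: (27305/623151) = +1·(623151/27305) since 27305 mod 4 = 1, 623151 mod 4 = 3; sign now +1
(623151/27305) = (22441/27305)   [reduce mod 27305]
reciprocity: (22441/27305) = +1·(27305/22441) since 22441 mod 4 = 1, 27305 mod 4 = 1; sign now +1
(27305/22441) = (4864/22441)   [reduce mod 22441]
4864 = 2^8·19; (2/22441) = +1 since 22441 mod 8 = 1, so (4864/22441) = (+1)^8·(19/22441); sign now +1
reciprocity: (19/22441) = +1·(22441/19) since 19 mod 4 = 3, 22441 mod 4 = 1; sign now +1
(22441/19) = (2/19)   [reduce mod 19]
2 = 2^1·1; (2/19) = -1 since 19 mod 8 = 3, so (2/19) = (-1)^1·(1/19); sign now -1
(1/19) = 1; final value = sign = -1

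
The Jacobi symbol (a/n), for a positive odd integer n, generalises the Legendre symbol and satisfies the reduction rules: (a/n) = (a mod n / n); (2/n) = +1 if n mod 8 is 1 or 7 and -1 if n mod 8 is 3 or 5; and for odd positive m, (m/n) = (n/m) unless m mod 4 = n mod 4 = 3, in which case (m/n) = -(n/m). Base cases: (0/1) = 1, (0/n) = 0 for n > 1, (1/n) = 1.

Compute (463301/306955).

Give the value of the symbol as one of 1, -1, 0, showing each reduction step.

-1

(463301/306955) = (156346/306955)   [reduce mod 306955]
156346 = 2^1·78173; (2/306955) = -1 since 306955 mod 8 = 3, so (156346/306955) = (-1)^1·(78173/306955); sign now -1
reciprocity: (78173/306955) = +1·(306955/78173) since 78173 mod 4 = 1, 306955 mod 4 = 3; sign now -1
(306955/78173) = (72436/78173)   [reduce mod 78173]
72436 = 2^2·18109; (2/78173) = -1 since 78173 mod 8 = 5, so (72436/78173) = (-1)^2·(18109/78173); sign now -1
reciprocity: (18109/78173) = +1·(78173/18109) since 18109 mod 4 = 1, 78173 mod 4 = 1; sign now -1
(78173/18109) = (5737/18109)   [reduce mod 18109]
reciprocity: (5737/18109) = +1·(18109/5737) since 5737 mod 4 = 1, 18109 mod 4 = 1; sign now -1
(18109/5737) = (898/5737)   [reduce mod 5737]
898 = 2^1·449; (2/5737) = +1 since 5737 mod 8 = 1, so (898/5737) = (+1)^1·(449/5737); sign now -1
reciprocity: (449/5737) = +1·(5737/449) since 449 mod 4 = 1, 5737 mod 4 = 1; sign now -1
(5737/449) = (349/449)   [reduce mod 449]
reciprocity: (349/449) = +1·(449/349) since 349 mod 4 = 1, 449 mod 4 = 1; sign now -1
(449/349) = (100/349)   [reduce mod 349]
100 = 2^2·25; (2/349) = -1 since 349 mod 8 = 5, so (100/349) = (-1)^2·(25/349); sign now -1
reciprocity: (25/349) = +1·(349/25) since 25 mod 4 = 1, 349 mod 4 = 1; sign now -1
(349/25) = (24/25)   [reduce mod 25]
24 = 2^3·3; (2/25) = +1 since 25 mod 8 = 1, so (24/25) = (+1)^3·(3/25); sign now -1
reciprocity: (3/25) = +1·(25/3) since 3 mod 4 = 3, 25 mod 4 = 1; sign now -1
(25/3) = (1/3)   [reduce mod 3]
(1/3) = 1; final value = sign = -1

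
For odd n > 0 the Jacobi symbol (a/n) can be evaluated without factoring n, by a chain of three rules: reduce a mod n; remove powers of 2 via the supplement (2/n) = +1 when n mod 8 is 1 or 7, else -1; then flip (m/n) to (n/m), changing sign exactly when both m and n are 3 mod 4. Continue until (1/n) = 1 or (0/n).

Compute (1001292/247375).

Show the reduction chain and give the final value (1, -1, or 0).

1

(1001292/247375): 1001292 mod 247375 = 11792, so (1001292/247375) = (11792/247375)
factor out 2^4: 11792 = 2^4·737; with 247375 mod 8 = 7, (2/247375) = +1; sign now +1; continue with (737/247375)
flip (737/247375) -> (247375/737): both odd, 737 mod 4 = 1, 247375 mod 4 = 3, so the flip contributes +1; sign now +1
(247375/737): 247375 mod 737 = 480, so (247375/737) = (480/737)
factor out 2^5: 480 = 2^5·15; with 737 mod 8 = 1, (2/737) = +1; sign now +1; continue with (15/737)
flip (15/737) -> (737/15): both odd, 15 mod 4 = 3, 737 mod 4 = 1, so the flip contributes +1; sign now +1
(737/15): 737 mod 15 = 2, so (737/15) = (2/15)
factor out 2^1: 2 = 2^1·1; with 15 mod 8 = 7, (2/15) = +1; sign now +1; continue with (1/15)
reached (1/15) = 1, so the symbol is +1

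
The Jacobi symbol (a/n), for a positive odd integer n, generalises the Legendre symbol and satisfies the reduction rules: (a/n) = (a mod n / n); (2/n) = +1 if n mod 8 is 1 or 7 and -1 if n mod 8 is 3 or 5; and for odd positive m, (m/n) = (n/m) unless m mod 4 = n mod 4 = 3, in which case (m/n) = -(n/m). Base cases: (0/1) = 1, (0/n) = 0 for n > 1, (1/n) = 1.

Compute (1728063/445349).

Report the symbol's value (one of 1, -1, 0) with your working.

-1

(1728063/445349): 1728063 mod 445349 = 392016, so (1728063/445349) = (392016/445349)
factor out 2^4: 392016 = 2^4·24501; with 445349 mod 8 = 5, (2/445349) = -1; sign now +1; continue with (24501/445349)
flip (24501/445349) -> (445349/24501): both odd, 24501 mod 4 = 1, 445349 mod 4 = 1, so the flip contributes +1; sign now +1
(445349/24501): 445349 mod 24501 = 4331, so (445349/24501) = (4331/24501)
flip (4331/24501) -> (24501/4331): both odd, 4331 mod 4 = 3, 24501 mod 4 = 1, so the flip contributes +1; sign now +1
(24501/4331): 24501 mod 4331 = 2846, so (24501/4331) = (2846/4331)
factor out 2^1: 2846 = 2^1·1423; with 4331 mod 8 = 3, (2/4331) = -1; sign now -1; continue with (1423/4331)
flip (1423/4331) -> (4331/1423): both odd, 1423 mod 4 = 3, 4331 mod 4 = 3, so the flip contributes -1; sign now +1
(4331/1423): 4331 mod 1423 = 62, so (4331/1423) = (62/1423)
factor out 2^1: 62 = 2^1·31; with 1423 mod 8 = 7, (2/1423) = +1; sign now +1; continue with (31/1423)
flip (31/1423) -> (1423/31): both odd, 31 mod 4 = 3, 1423 mod 4 = 3, so the flip contributes -1; sign now -1
(1423/31): 1423 mod 31 = 28, so (1423/31) = (28/31)
factor out 2^2: 28 = 2^2·7; with 31 mod 8 = 7, (2/31) = +1; sign now -1; continue with (7/31)
flip (7/31) -> (31/7): both odd, 7 mod 4 = 3, 31 mod 4 = 3, so the flip contributes -1; sign now +1
(31/7): 31 mod 7 = 3, so (31/7) = (3/7)
flip (3/7) -> (7/3): both odd, 3 mod 4 = 3, 7 mod 4 = 3, so the flip contributes -1; sign now -1
(7/3): 7 mod 3 = 1, so (7/3) = (1/3)
reached (1/3) = 1, so the symbol is -1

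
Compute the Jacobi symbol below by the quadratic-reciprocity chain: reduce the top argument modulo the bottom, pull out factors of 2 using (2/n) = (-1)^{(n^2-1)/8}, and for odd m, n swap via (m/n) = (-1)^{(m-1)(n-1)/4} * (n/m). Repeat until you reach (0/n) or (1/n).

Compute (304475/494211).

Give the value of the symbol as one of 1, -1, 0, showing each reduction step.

0

reciprocity: (304475/494211) = -1·(494211/304475) since 304475 mod 4 = 3, 494211 mod 4 = 3; sign now -1
(494211/304475) = (189736/304475)   [reduce mod 304475]
189736 = 2^3·23717; (2/304475) = -1 since 304475 mod 8 = 3, so (189736/304475) = (-1)^3·(23717/304475); sign now +1
reciprocity: (23717/304475) = +1·(304475/23717) since 23717 mod 4 = 1, 304475 mod 4 = 3; sign now +1
(304475/23717) = (19871/23717)   [reduce mod 23717]
reciprocity: (19871/23717) = +1·(23717/19871) since 19871 mod 4 = 3, 23717 mod 4 = 1; sign now +1
(23717/19871) = (3846/19871)   [reduce mod 19871]
3846 = 2^1·1923; (2/19871) = +1 since 19871 mod 8 = 7, so (3846/19871) = (+1)^1·(1923/19871); sign now +1
reciprocity: (1923/19871) = -1·(19871/1923) since 1923 mod 4 = 3, 19871 mod 4 = 3; sign now -1
(19871/1923) = (641/1923)   [reduce mod 1923]
reciprocity: (641/1923) = +1·(1923/641) since 641 mod 4 = 1, 1923 mod 4 = 3; sign now -1
(1923/641) = (0/641)   [reduce mod 641]
(0/641) = 0   [gcd(a, n) > 1]; final value = 0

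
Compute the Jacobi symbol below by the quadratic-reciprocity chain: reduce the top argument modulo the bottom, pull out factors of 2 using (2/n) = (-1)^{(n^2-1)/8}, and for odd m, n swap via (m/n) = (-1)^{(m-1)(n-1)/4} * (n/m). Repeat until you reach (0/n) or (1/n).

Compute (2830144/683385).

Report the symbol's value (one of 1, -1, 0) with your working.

1

(2830144/683385) = (96604/683385)   [reduce mod 683385]
96604 = 2^2·24151; (2/683385) = +1 since 683385 mod 8 = 1, so (96604/683385) = (+1)^2·(24151/683385); sign now +1
reciprocity: (24151/683385) = +1·(683385/24151) since 24151 mod 4 = 3, 683385 mod 4 = 1; sign now +1
(683385/24151) = (7157/24151)   [reduce mod 24151]
reciprocity: (7157/24151) = +1·(24151/7157) since 7157 mod 4 = 1, 24151 mod 4 = 3; sign now +1
(24151/7157) = (2680/7157)   [reduce mod 7157]
2680 = 2^3·335; (2/7157) = -1 since 7157 mod 8 = 5, so (2680/7157) = (-1)^3·(335/7157); sign now -1
reciprocity: (335/7157) = +1·(7157/335) since 335 mod 4 = 3, 7157 mod 4 = 1; sign now -1
(7157/335) = (122/335)   [reduce mod 335]
122 = 2^1·61; (2/335) = +1 since 335 mod 8 = 7, so (122/335) = (+1)^1·(61/335); sign now -1
reciprocity: (61/335) = +1·(335/61) since 61 mod 4 = 1, 335 mod 4 = 3; sign now -1
(335/61) = (30/61)   [reduce mod 61]
30 = 2^1·15; (2/61) = -1 since 61 mod 8 = 5, so (30/61) = (-1)^1·(15/61); sign now +1
reciprocity: (15/61) = +1·(61/15) since 15 mod 4 = 3, 61 mod 4 = 1; sign now +1
(61/15) = (1/15)   [reduce mod 15]
(1/15) = 1; final value = sign = +1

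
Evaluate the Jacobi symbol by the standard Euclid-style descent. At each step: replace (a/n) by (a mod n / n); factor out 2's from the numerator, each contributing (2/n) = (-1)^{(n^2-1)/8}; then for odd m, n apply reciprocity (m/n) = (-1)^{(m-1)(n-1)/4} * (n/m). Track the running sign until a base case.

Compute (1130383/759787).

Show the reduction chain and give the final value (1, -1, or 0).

1

(1130383/759787) = (370596/759787)   [reduce mod 759787]
370596 = 2^2·92649; (2/759787) = -1 since 759787 mod 8 = 3, so (370596/759787) = (-1)^2·(92649/759787); sign now +1
reciprocity: (92649/759787) = +1·(759787/92649) since 92649 mod 4 = 1, 759787 mod 4 = 3; sign now +1
(759787/92649) = (18595/92649)   [reduce mod 92649]
reciprocity: (18595/92649) = +1·(92649/18595) since 18595 mod 4 = 3, 92649 mod 4 = 1; sign now +1
(92649/18595) = (18269/18595)   [reduce mod 18595]
reciprocity: (18269/18595) = +1·(18595/18269) since 18269 mod 4 = 1, 18595 mod 4 = 3; sign now +1
(18595/18269) = (326/18269)   [reduce mod 18269]
326 = 2^1·163; (2/18269) = -1 since 18269 mod 8 = 5, so (326/18269) = (-1)^1·(163/18269); sign now -1
reciprocity: (163/18269) = +1·(18269/163) since 163 mod 4 = 3, 18269 mod 4 = 1; sign now -1
(18269/163) = (13/163)   [reduce mod 163]
reciprocity: (13/163) = +1·(163/13) since 13 mod 4 = 1, 163 mod 4 = 3; sign now -1
(163/13) = (7/13)   [reduce mod 13]
reciprocity: (7/13) = +1·(13/7) since 7 mod 4 = 3, 13 mod 4 = 1; sign now -1
(13/7) = (6/7)   [reduce mod 7]
6 = 2^1·3; (2/7) = +1 since 7 mod 8 = 7, so (6/7) = (+1)^1·(3/7); sign now -1
reciprocity: (3/7) = -1·(7/3) since 3 mod 4 = 3, 7 mod 4 = 3; sign now +1
(7/3) = (1/3)   [reduce mod 3]
(1/3) = 1; final value = sign = +1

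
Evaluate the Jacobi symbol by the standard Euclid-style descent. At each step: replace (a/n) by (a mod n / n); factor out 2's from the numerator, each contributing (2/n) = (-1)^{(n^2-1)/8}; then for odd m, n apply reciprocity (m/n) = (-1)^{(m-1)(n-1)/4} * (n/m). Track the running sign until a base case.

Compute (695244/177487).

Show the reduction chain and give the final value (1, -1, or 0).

(695244/177487): 695244 mod 177487 = 162783, so (695244/177487) = (162783/177487)
flip (162783/177487) -> (177487/162783): both odd, 162783 mod 4 = 3, 177487 mod 4 = 3, so the flip contributes -1; sign now -1
(177487/162783): 177487 mod 162783 = 14704, so (177487/162783) = (14704/162783)
factor out 2^4: 14704 = 2^4·919; with 162783 mod 8 = 7, (2/162783) = +1; sign now -1; continue with (919/162783)
flip (919/162783) -> (162783/919): both odd, 919 mod 4 = 3, 162783 mod 4 = 3, so the flip contributes -1; sign now +1
(162783/919): 162783 mod 919 = 120, so (162783/919) = (120/919)
factor out 2^3: 120 = 2^3·15; with 919 mod 8 = 7, (2/919) = +1; sign now +1; continue with (15/919)
flip (15/919) -> (919/15): both odd, 15 mod 4 = 3, 919 mod 4 = 3, so the flip contributes -1; sign now -1
(919/15): 919 mod 15 = 4, so (919/15) = (4/15)
factor out 2^2: 4 = 2^2·1; with 15 mod 8 = 7, (2/15) = +1; sign now -1; continue with (1/15)
reached (1/15) = 1, so the symbol is -1

-1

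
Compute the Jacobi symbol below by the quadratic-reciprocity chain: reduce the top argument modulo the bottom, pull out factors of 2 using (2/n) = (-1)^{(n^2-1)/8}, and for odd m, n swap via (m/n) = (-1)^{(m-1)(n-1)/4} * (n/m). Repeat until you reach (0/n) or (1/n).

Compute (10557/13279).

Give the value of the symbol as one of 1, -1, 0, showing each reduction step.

flip (10557/13279) -> (13279/10557): both odd, 10557 mod 4 = 1, 13279 mod 4 = 3, so the flip contributes +1; sign now +1
(13279/10557): 13279 mod 10557 = 2722, so (13279/10557) = (2722/10557)
factor out 2^1: 2722 = 2^1·1361; with 10557 mod 8 = 5, (2/10557) = -1; sign now -1; continue with (1361/10557)
flip (1361/10557) -> (10557/1361): both odd, 1361 mod 4 = 1, 10557 mod 4 = 1, so the flip contributes +1; sign now -1
(10557/1361): 10557 mod 1361 = 1030, so (10557/1361) = (1030/1361)
factor out 2^1: 1030 = 2^1·515; with 1361 mod 8 = 1, (2/1361) = +1; sign now -1; continue with (515/1361)
flip (515/1361) -> (1361/515): both odd, 515 mod 4 = 3, 1361 mod 4 = 1, so the flip contributes +1; sign now -1
(1361/515): 1361 mod 515 = 331, so (1361/515) = (331/515)
flip (331/515) -> (515/331): both odd, 331 mod 4 = 3, 515 mod 4 = 3, so the flip contributes -1; sign now +1
(515/331): 515 mod 331 = 184, so (515/331) = (184/331)
factor out 2^3: 184 = 2^3·23; with 331 mod 8 = 3, (2/331) = -1; sign now -1; continue with (23/331)
flip (23/331) -> (331/23): both odd, 23 mod 4 = 3, 331 mod 4 = 3, so the flip contributes -1; sign now +1
(331/23): 331 mod 23 = 9, so (331/23) = (9/23)
flip (9/23) -> (23/9): both odd, 9 mod 4 = 1, 23 mod 4 = 3, so the flip contributes +1; sign now +1
(23/9): 23 mod 9 = 5, so (23/9) = (5/9)
flip (5/9) -> (9/5): both odd, 5 mod 4 = 1, 9 mod 4 = 1, so the flip contributes +1; sign now +1
(9/5): 9 mod 5 = 4, so (9/5) = (4/5)
factor out 2^2: 4 = 2^2·1; with 5 mod 8 = 5, (2/5) = -1; sign now +1; continue with (1/5)
reached (1/5) = 1, so the symbol is +1

1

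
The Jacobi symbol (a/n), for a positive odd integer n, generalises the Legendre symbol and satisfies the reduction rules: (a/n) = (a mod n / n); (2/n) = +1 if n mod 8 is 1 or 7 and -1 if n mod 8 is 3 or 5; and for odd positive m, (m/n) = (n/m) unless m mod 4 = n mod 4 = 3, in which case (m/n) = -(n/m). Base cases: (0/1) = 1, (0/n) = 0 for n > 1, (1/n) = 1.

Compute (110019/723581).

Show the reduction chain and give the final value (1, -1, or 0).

reciprocity: (110019/723581) = +1·(723581/110019) since 110019 mod 4 = 3, 723581 mod 4 = 1; sign now +1
(723581/110019) = (63467/110019)   [reduce mod 110019]
reciprocity: (63467/110019) = -1·(110019/63467) since 63467 mod 4 = 3, 110019 mod 4 = 3; sign now -1
(110019/63467) = (46552/63467)   [reduce mod 63467]
46552 = 2^3·5819; (2/63467) = -1 since 63467 mod 8 = 3, so (46552/63467) = (-1)^3·(5819/63467); sign now +1
reciprocity: (5819/63467) = -1·(63467/5819) since 5819 mod 4 = 3, 63467 mod 4 = 3; sign now -1
(63467/5819) = (5277/5819)   [reduce mod 5819]
reciprocity: (5277/5819) = +1·(5819/5277) since 5277 mod 4 = 1, 5819 mod 4 = 3; sign now -1
(5819/5277) = (542/5277)   [reduce mod 5277]
542 = 2^1·271; (2/5277) = -1 since 5277 mod 8 = 5, so (542/5277) = (-1)^1·(271/5277); sign now +1
reciprocity: (271/5277) = +1·(5277/271) since 271 mod 4 = 3, 5277 mod 4 = 1; sign now +1
(5277/271) = (128/271)   [reduce mod 271]
128 = 2^7·1; (2/271) = +1 since 271 mod 8 = 7, so (128/271) = (+1)^7·(1/271); sign now +1
(1/271) = 1; final value = sign = +1

1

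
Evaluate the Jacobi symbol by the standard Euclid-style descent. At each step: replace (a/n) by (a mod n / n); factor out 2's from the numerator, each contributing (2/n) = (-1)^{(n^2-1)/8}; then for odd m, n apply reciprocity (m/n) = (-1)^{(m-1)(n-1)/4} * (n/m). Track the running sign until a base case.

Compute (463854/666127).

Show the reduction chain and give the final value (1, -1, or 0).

factor out 2^1: 463854 = 2^1·231927; with 666127 mod 8 = 7, (2/666127) = +1; sign now +1; continue with (231927/666127)
flip (231927/666127) -> (666127/231927): both odd, 231927 mod 4 = 3, 666127 mod 4 = 3, so the flip contributes -1; sign now -1
(666127/231927): 666127 mod 231927 = 202273, so (666127/231927) = (202273/231927)
flip (202273/231927) -> (231927/202273): both odd, 202273 mod 4 = 1, 231927 mod 4 = 3, so the flip contributes +1; sign now -1
(231927/202273): 231927 mod 202273 = 29654, so (231927/202273) = (29654/202273)
factor out 2^1: 29654 = 2^1·14827; with 202273 mod 8 = 1, (2/202273) = +1; sign now -1; continue with (14827/202273)
flip (14827/202273) -> (202273/14827): both odd, 14827 mod 4 = 3, 202273 mod 4 = 1, so the flip contributes +1; sign now -1
(202273/14827): 202273 mod 14827 = 9522, so (202273/14827) = (9522/14827)
factor out 2^1: 9522 = 2^1·4761; with 14827 mod 8 = 3, (2/14827) = -1; sign now +1; continue with (4761/14827)
flip (4761/14827) -> (14827/4761): both odd, 4761 mod 4 = 1, 14827 mod 4 = 3, so the flip contributes +1; sign now +1
(14827/4761): 14827 mod 4761 = 544, so (14827/4761) = (544/4761)
factor out 2^5: 544 = 2^5·17; with 4761 mod 8 = 1, (2/4761) = +1; sign now +1; continue with (17/4761)
flip (17/4761) -> (4761/17): both odd, 17 mod 4 = 1, 4761 mod 4 = 1, so the flip contributes +1; sign now +1
(4761/17): 4761 mod 17 = 1, so (4761/17) = (1/17)
reached (1/17) = 1, so the symbol is +1

1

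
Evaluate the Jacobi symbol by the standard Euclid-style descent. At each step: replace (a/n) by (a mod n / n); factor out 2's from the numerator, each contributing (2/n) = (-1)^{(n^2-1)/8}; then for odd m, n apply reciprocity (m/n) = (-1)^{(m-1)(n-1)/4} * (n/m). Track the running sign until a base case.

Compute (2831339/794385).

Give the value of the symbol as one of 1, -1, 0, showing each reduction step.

-1

(2831339/794385) = (448184/794385)   [reduce mod 794385]
448184 = 2^3·56023; (2/794385) = +1 since 794385 mod 8 = 1, so (448184/794385) = (+1)^3·(56023/794385); sign now +1
reciprocity: (56023/794385) = +1·(794385/56023) since 56023 mod 4 = 3, 794385 mod 4 = 1; sign now +1
(794385/56023) = (10063/56023)   [reduce mod 56023]
reciprocity: (10063/56023) = -1·(56023/10063) since 10063 mod 4 = 3, 56023 mod 4 = 3; sign now -1
(56023/10063) = (5708/10063)   [reduce mod 10063]
5708 = 2^2·1427; (2/10063) = +1 since 10063 mod 8 = 7, so (5708/10063) = (+1)^2·(1427/10063); sign now -1
reciprocity: (1427/10063) = -1·(10063/1427) since 1427 mod 4 = 3, 10063 mod 4 = 3; sign now +1
(10063/1427) = (74/1427)   [reduce mod 1427]
74 = 2^1·37; (2/1427) = -1 since 1427 mod 8 = 3, so (74/1427) = (-1)^1·(37/1427); sign now -1
reciprocity: (37/1427) = +1·(1427/37) since 37 mod 4 = 1, 1427 mod 4 = 3; sign now -1
(1427/37) = (21/37)   [reduce mod 37]
reciprocity: (21/37) = +1·(37/21) since 21 mod 4 = 1, 37 mod 4 = 1; sign now -1
(37/21) = (16/21)   [reduce mod 21]
16 = 2^4·1; (2/21) = -1 since 21 mod 8 = 5, so (16/21) = (-1)^4·(1/21); sign now -1
(1/21) = 1; final value = sign = -1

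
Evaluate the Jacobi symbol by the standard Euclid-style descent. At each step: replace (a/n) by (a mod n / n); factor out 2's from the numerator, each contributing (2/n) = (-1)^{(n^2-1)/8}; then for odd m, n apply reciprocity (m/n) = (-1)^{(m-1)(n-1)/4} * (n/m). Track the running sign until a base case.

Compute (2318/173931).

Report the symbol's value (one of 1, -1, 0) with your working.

2318 = 2^1·1159; (2/173931) = -1 since 173931 mod 8 = 3, so (2318/173931) = (-1)^1·(1159/173931); sign now -1
reciprocity: (1159/173931) = -1·(173931/1159) since 1159 mod 4 = 3, 173931 mod 4 = 3; sign now +1
(173931/1159) = (81/1159)   [reduce mod 1159]
reciprocity: (81/1159) = +1·(1159/81) since 81 mod 4 = 1, 1159 mod 4 = 3; sign now +1
(1159/81) = (25/81)   [reduce mod 81]
reciprocity: (25/81) = +1·(81/25) since 25 mod 4 = 1, 81 mod 4 = 1; sign now +1
(81/25) = (6/25)   [reduce mod 25]
6 = 2^1·3; (2/25) = +1 since 25 mod 8 = 1, so (6/25) = (+1)^1·(3/25); sign now +1
reciprocity: (3/25) = +1·(25/3) since 3 mod 4 = 3, 25 mod 4 = 1; sign now +1
(25/3) = (1/3)   [reduce mod 3]
(1/3) = 1; final value = sign = +1

1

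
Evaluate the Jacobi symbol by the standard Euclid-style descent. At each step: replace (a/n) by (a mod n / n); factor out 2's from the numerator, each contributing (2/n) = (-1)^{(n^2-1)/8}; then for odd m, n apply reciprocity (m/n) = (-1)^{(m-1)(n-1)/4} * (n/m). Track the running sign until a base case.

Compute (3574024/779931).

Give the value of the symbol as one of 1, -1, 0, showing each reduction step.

-1

(3574024/779931): 3574024 mod 779931 = 454300, so (3574024/779931) = (454300/779931)
factor out 2^2: 454300 = 2^2·113575; with 779931 mod 8 = 3, (2/779931) = -1; sign now +1; continue with (113575/779931)
flip (113575/779931) -> (779931/113575): both odd, 113575 mod 4 = 3, 779931 mod 4 = 3, so the flip contributes -1; sign now -1
(779931/113575): 779931 mod 113575 = 98481, so (779931/113575) = (98481/113575)
flip (98481/113575) -> (113575/98481): both odd, 98481 mod 4 = 1, 113575 mod 4 = 3, so the flip contributes +1; sign now -1
(113575/98481): 113575 mod 98481 = 15094, so (113575/98481) = (15094/98481)
factor out 2^1: 15094 = 2^1·7547; with 98481 mod 8 = 1, (2/98481) = +1; sign now -1; continue with (7547/98481)
flip (7547/98481) -> (98481/7547): both odd, 7547 mod 4 = 3, 98481 mod 4 = 1, so the flip contributes +1; sign now -1
(98481/7547): 98481 mod 7547 = 370, so (98481/7547) = (370/7547)
factor out 2^1: 370 = 2^1·185; with 7547 mod 8 = 3, (2/7547) = -1; sign now +1; continue with (185/7547)
flip (185/7547) -> (7547/185): both odd, 185 mod 4 = 1, 7547 mod 4 = 3, so the flip contributes +1; sign now +1
(7547/185): 7547 mod 185 = 147, so (7547/185) = (147/185)
flip (147/185) -> (185/147): both odd, 147 mod 4 = 3, 185 mod 4 = 1, so the flip contributes +1; sign now +1
(185/147): 185 mod 147 = 38, so (185/147) = (38/147)
factor out 2^1: 38 = 2^1·19; with 147 mod 8 = 3, (2/147) = -1; sign now -1; continue with (19/147)
flip (19/147) -> (147/19): both odd, 19 mod 4 = 3, 147 mod 4 = 3, so the flip contributes -1; sign now +1
(147/19): 147 mod 19 = 14, so (147/19) = (14/19)
factor out 2^1: 14 = 2^1·7; with 19 mod 8 = 3, (2/19) = -1; sign now -1; continue with (7/19)
flip (7/19) -> (19/7): both odd, 7 mod 4 = 3, 19 mod 4 = 3, so the flip contributes -1; sign now +1
(19/7): 19 mod 7 = 5, so (19/7) = (5/7)
flip (5/7) -> (7/5): both odd, 5 mod 4 = 1, 7 mod 4 = 3, so the flip contributes +1; sign now +1
(7/5): 7 mod 5 = 2, so (7/5) = (2/5)
factor out 2^1: 2 = 2^1·1; with 5 mod 8 = 5, (2/5) = -1; sign now -1; continue with (1/5)
reached (1/5) = 1, so the symbol is -1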